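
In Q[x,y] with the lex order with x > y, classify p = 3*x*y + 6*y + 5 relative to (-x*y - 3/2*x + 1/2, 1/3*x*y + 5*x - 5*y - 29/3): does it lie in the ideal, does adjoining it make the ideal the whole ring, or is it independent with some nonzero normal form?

First compute the reduced Gröbner basis of I by Buchberger's algorithm.
f_1 = -x*y - 3/2*x + 1/2, LT = x*y.
f_2 = 1/3*x*y + 5*x - 5*y - 29/3, LT = x*y.

S(f_1,f_2): lcm = x*y. S = -27/2*x + 15*y + 57/2.
  reduce S modulo (f_1, f_2):
  remainder -27/2*x + 15*y + 57/2 ≠ 0; add h_3 = -27/2*x + 15*y + 57/2 to the basis.

S(f_1,h_3): lcm = x*y. S = 3/2*x + 10/9*y**2 + 19/9*y - 1/2.
  reduce S modulo (f_1, f_2, h_3):
  remainder 10/9*y**2 + 34/9*y + 8/3 ≠ 0; add h_4 = 10/9*y**2 + 34/9*y + 8/3 to the basis.

The other S-polynomials (S(f_2,h_3), S(f_1,h_4), S(f_2,h_4), S(h_3,h_4)) all reduce to 0 modulo the current basis, so we have a Gröbner basis.
Inter-reduce: drop elements whose leading term is divisible by another's, tail-reduce, and make monic.
Reduced Gröbner basis: {x - 10/9*y - 19/9, y**2 + 17/5*y + 12/5}.
Label its elements g_1 = x - 10/9*y - 19/9, g_2 = y**2 + 17/5*y + 12/5.

Reduce p = 3*x*y + 6*y + 5 modulo G:
  leading term x*y: subtract (3*y)·g_1 from 3*x*y + 6*y + 5 → 10/3*y**2 + 37/3*y + 5
  leading term y**2: subtract (10/3)·g_2 from 10/3*y**2 + 37/3*y + 5 → y - 3
  leading term y: no divisor's leading term divides it; move y to the remainder.
  leading term 1: no divisor's leading term divides it; move -3 to the remainder.
  normal form = y - 3.
The normal form is nonzero, so p ∉ I. Since p minus its normal form lies in I, I + (p) = I + (r) where r = y - 3; decide whether this ideal is the whole ring.
Run Buchberger on G together with r (pairs among the g_i already reduce to 0 since G is a Gröbner basis):
g_1 = x - 10/9*y - 19/9, LT = x.
g_2 = y**2 + 17/5*y + 12/5, LT = y**2.
r = y - 3, LT = y.

S(g_2,r): lcm = y**2. S = 32/5*y + 12/5.
  reduce S modulo (g_1, g_2, r):
  remainder 108/5 ≠ 0; add m_4 = 108/5 to the basis.

The other S-polynomials (S(g_1,g_2), S(g_1,r), S(g_1,m_4), S(g_2,m_4), S(r,m_4)) all reduce to 0 modulo the current basis, so we have a Gröbner basis.
Inter-reduce: drop elements whose leading term is divisible by another's, tail-reduce, and make monic.
Reduced Gröbner basis: {1}.
The reduced Gröbner basis of I + (p) is {1}: the ideal is the whole ring, so the enlarged system has no common solution — adjoining p is inconsistent.

Ideal membership is decidable via reduction modulo a Gröbner basis.

Adjoining 3*x*y + 6*y + 5 makes the ideal the whole ring: the system is inconsistent.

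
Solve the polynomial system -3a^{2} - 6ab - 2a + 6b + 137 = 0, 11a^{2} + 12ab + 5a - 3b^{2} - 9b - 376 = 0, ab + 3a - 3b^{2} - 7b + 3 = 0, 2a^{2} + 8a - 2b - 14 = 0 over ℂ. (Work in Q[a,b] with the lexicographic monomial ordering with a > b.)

Compute a lex Gröbner basis by Buchberger's algorithm.
f_1 = -3a^{2} - 6ab - 2a + 6b + 137, LT = a^{2}.
f_2 = 11a^{2} + 12ab + 5a - 3b^{2} - 9b - 376, LT = a^{2}.
f_3 = ab + 3a - 3b^{2} - 7b + 3, LT = ab.
f_4 = 2a^{2} + 8a - 2b - 14, LT = a^{2}.

S(f_1,f_2): lcm = a^{2}. S = \tfrac{10}{11}ab + \tfrac{7}{33}a + \tfrac{3}{11}b^{2} - \tfrac{13}{11}b - \tfrac{379}{33}.
  reduce S modulo (f_1, f_2, f_3, f_4):
  remainder -\tfrac{83}{33}a + 3b^{2} + \tfrac{57}{11}b - \tfrac{469}{33} ≠ 0; add h_5 = -\tfrac{83}{33}a + 3b^{2} + \tfrac{57}{11}b - \tfrac{469}{33} to the basis.

S(f_1,f_3): lcm = a^{2}b. S = -3a^{2} + 5ab^{2} + \tfrac{23}{3}ab - 3a - 2b^{2} - \tfrac{137}{3}b.
  reduce S modulo (f_1, f_2, f_3, f_4, h_5):
  remainder 15b^{3} + \tfrac{2704}{83}b^{2} - \tfrac{5795}{83}b - \tfrac{12446}{83} ≠ 0; add h_6 = 15b^{3} + \tfrac{2704}{83}b^{2} - \tfrac{5795}{83}b - \tfrac{12446}{83} to the basis.

S(f_1,f_4): lcm = a^{2}. S = 2ab - \tfrac{10}{3}a - b - \tfrac{116}{3}.
  reduce S modulo (f_1, f_2, f_3, f_4, h_5, h_6):
  remainder -\tfrac{426}{83}b^{2} - \tfrac{517}{83}b + \tfrac{670}{83} ≠ 0; add h_7 = -\tfrac{426}{83}b^{2} - \tfrac{517}{83}b + \tfrac{670}{83} to the basis.

S(f_2,f_3): lcm = a^{2}b. S = -3a^{2} + \tfrac{45}{11}ab^{2} + \tfrac{82}{11}ab - 3a - \tfrac{3}{11}b^{3} - \tfrac{9}{11}b^{2} - \tfrac{376}{11}b.
  reduce S modulo (f_1, f_2, f_3, f_4, h_5, h_6, h_7):
  remainder \tfrac{57529}{23430}b + \tfrac{57529}{11715} ≠ 0; add h_8 = \tfrac{57529}{23430}b + \tfrac{57529}{11715} to the basis.

The other S-polynomials (S(f_2,f_4), S(f_3,f_4), S(f_1,h_5), S(f_2,h_5), S(f_3,h_5), S(f_4,h_5), S(f_1,h_6), S(f_2,h_6), S(f_3,h_6), S(f_4,h_6), S(h_5,h_6), S(f_1,h_7), S(f_2,h_7), S(f_3,h_7), S(f_4,h_7), S(h_5,h_7), S(h_6,h_7), S(f_1,h_8), S(f_2,h_8), S(f_3,h_8), S(f_4,h_8), S(h_5,h_8), S(h_6,h_8), S(h_7,h_8)) all reduce to 0 modulo the current basis, so we have a Gröbner basis.
Inter-reduce: drop elements whose leading term is divisible by another's, tail-reduce, and make monic.
Reduced Gröbner basis: {a + 5, b + 2}.

Since the basis is lex-ordered, b + 2 is univariate in b. Its roots are {-2}. Back-substituting each root into the other basis elements fixes the other coordinates.
  b = -2: the earlier basis element becomes a + 5 = 0, giving a = -5 — point (-5, -2).

{(-5, -2)}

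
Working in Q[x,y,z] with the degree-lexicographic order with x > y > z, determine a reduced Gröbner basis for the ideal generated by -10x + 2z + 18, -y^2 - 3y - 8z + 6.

G = {y^2 + 3y + 8z - 6, x - 1/5z - 9/5}

This is the nonlinear analogue of row-reducing a linear system.

f_1 = -10x + 2z + 18, LT = x.
f_2 = -y^2 - 3y - 8z + 6, LT = y^2.

The S-polynomials (S(f_1,f_2)) all reduce to 0 modulo the current basis, so we have a Gröbner basis.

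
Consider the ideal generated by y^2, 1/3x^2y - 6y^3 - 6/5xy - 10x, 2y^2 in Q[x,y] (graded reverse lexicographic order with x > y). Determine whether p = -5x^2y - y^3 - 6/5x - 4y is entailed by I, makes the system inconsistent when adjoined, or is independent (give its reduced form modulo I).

First compute the reduced Gröbner basis of I by Buchberger's algorithm.
f_1 = y^2, LT = y^2.
f_2 = 1/3x^2y - 6y^3 - 6/5xy - 10x, LT = x^2y.
f_3 = 2y^2, LT = y^2.

S(f_1,f_2): lcm = x^2y^2. S = 18y^4 + 18/5xy^2 + 30xy.
  leading term y^4: subtract (18y^2)·f_1 from 18y^4 + 18/5xy^2 + 30xy → 18/5xy^2 + 30xy
  leading term xy^2: subtract (18/5x)·f_1 from 18/5xy^2 + 30xy → 30xy
  leading term xy: no divisor's leading term divides it; move 30xy to the remainder.
  remainder 30xy ≠ 0; add h_4 = 30xy to the basis.

S(f_2,h_4): lcm = x^2y. S = -18y^3 - 18/5xy - 30x.
  leading term y^3: subtract (-18y)·f_1 from -18y^3 - 18/5xy - 30x → -18/5xy - 30x
  leading term xy: subtract (-3/25)·h_4 from -18/5xy - 30x → -30x
  leading term x: no divisor's leading term divides it; move -30x to the remainder.
  remainder -30x ≠ 0; add h_5 = -30x to the basis.

The other S-polynomials (S(f_1,f_3), S(f_2,f_3), S(f_1,h_4), S(f_3,h_4), S(f_1,h_5), S(f_2,h_5), S(f_3,h_5), S(h_4,h_5)) all reduce to 0 modulo the current basis, so we have a Gröbner basis.
Inter-reduce: drop elements whose leading term is divisible by another's, tail-reduce, and make monic.
Reduced Gröbner basis: {y^2, x}.
Label its elements g_1 = y^2, g_2 = x.

Reduce p = -5x^2y - y^3 - 6/5x - 4y modulo G:
  leading term x^2y: subtract (-5xy)·g_2 from -5x^2y - y^3 - 6/5x - 4y → -y^3 - 6/5x - 4y
  leading term y^3: subtract (-y)·g_1 from -y^3 - 6/5x - 4y → -6/5x - 4y
  leading term x: subtract (-6/5)·g_2 from -6/5x - 4y → -4y
  leading term y: no divisor's leading term divides it; move -4y to the remainder.
  normal form = -4y.
The normal form is nonzero, so p ∉ I. Since p minus its normal form lies in I, I + (p) = I + (r) where r = -4y; decide whether this ideal is the whole ring.
Run Buchberger on G together with r (pairs among the g_i already reduce to 0 since G is a Gröbner basis):
g_1 = y^2, LT = y^2.
g_2 = x, LT = x.
r = -4y, LT = y.

The S-polynomials (S(g_1,g_2), S(g_1,r), S(g_2,r)) all reduce to 0 modulo the current basis, so we have a Gröbner basis.
Inter-reduce: drop elements whose leading term is divisible by another's, tail-reduce, and make monic.
Reduced Gröbner basis: {x, y}.
The reduced Gröbner basis of I + (p) is {x, y} ≠ {1}, a proper ideal, so the enlarged system stays consistent: p is independent of I, with normal form -4y.

-5x^2y - y^3 - 6/5x - 4y is independent of I; its normal form modulo I is -4y.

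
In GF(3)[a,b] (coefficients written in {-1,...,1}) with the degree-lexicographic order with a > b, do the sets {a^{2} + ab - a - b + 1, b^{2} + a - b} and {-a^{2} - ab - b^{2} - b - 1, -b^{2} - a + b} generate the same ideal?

For a fixed monomial order, each ideal has a unique reduced Gröbner basis; comparing bases decides equality.
Buchberger on the first generating set:
f_1 = a^{2} + ab - a - b + 1, LT = a^{2}.
f_2 = b^{2} + a - b, LT = b^{2}.

The S-polynomials (S(f_1,f_2)) all reduce to 0 modulo the current basis, so we have a Gröbner basis.
Inter-reduce: drop elements whose leading term is divisible by another's, tail-reduce, and make monic.
Reduced Gröbner basis: {a^{2} + ab - a - b + 1, b^{2} + a - b}.

Buchberger on the second generating set:
h_1 = -a^{2} - ab - b^{2} - b - 1, LT = a^{2}.
h_2 = -b^{2} - a + b, LT = b^{2}.

The S-polynomials (S(h_1,h_2)) all reduce to 0 modulo the current basis, so we have a Gröbner basis.
Inter-reduce: drop elements whose leading term is divisible by another's, tail-reduce, and make monic.
Reduced Gröbner basis: {a^{2} + ab - a - b + 1, b^{2} + a - b}.

These coincide, so the ideals are equal.

Yes, the ideals are equal.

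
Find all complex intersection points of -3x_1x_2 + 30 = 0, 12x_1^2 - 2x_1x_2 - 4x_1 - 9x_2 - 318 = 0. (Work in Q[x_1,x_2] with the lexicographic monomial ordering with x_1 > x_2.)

{(-5, -2), (8/3 + sqrt(310)/6, -160/9 + 10*sqrt(310)/9), (8/3 - sqrt(310)/6, -10*sqrt(310)/9 - 160/9)}

Compute a lex Gröbner basis by Buchberger's algorithm.
f_1 = -3x_1x_2 + 30, LT = x_1x_2.
f_2 = 12x_1^2 - 2x_1x_2 - 4x_1 - 9x_2 - 318, LT = x_1^2.

S(f_1,f_2): lcm = x_1^2x_2. S = 1/6x_1x_2^2 + 1/3x_1x_2 - 10x_1 + 3/4x_2^2 + 53/2x_2.
  reduce S modulo (f_1, f_2):
  remainder -10x_1 + 3/4x_2^2 + 169/6x_2 + 10/3 ≠ 0; add h_3 = -10x_1 + 3/4x_2^2 + 169/6x_2 + 10/3 to the basis.

S(f_1,h_3): lcm = x_1x_2. S = 3/40x_2^3 + 169/60x_2^2 + 1/3x_2 - 10.
  reduce S modulo (f_1, f_2, h_3):
  remainder 3/40x_2^3 + 169/60x_2^2 + 1/3x_2 - 10 ≠ 0; add h_4 = 3/40x_2^3 + 169/60x_2^2 + 1/3x_2 - 10 to the basis.

The other S-polynomials (S(f_2,h_3), S(f_1,h_4), S(f_2,h_4), S(h_3,h_4)) all reduce to 0 modulo the current basis, so we have a Gröbner basis.
Inter-reduce: drop elements whose leading term is divisible by another's, tail-reduce, and make monic.
Reduced Gröbner basis: {x_1 - 3/40x_2^2 - 169/60x_2 - 1/3, x_2^3 + 338/9x_2^2 + 40/9x_2 - 400/3}.

Elimination: the polynomial x_2^3 + 338/9x_2^2 + 40/9x_2 - 400/3 lies in the elimination ideal for x_2, so x_2 ∈ {-2, -160/9 + 10*sqrt(310)/9, -10*sqrt(310)/9 - 160/9}. For each such x_2, the remaining basis elements (now univariate) give the rest of the solution.
  x_2 = -2: the earlier basis element becomes x_1 + 5 = 0, giving x_1 = -5 — point (-5, -2).
  x_2 = -160/9 + 10*sqrt(310)/9: the earlier basis element becomes x_1 - sqrt(310)/6 - 8/3 = 0, giving x_1 = 8/3 + sqrt(310)/6 — point (8/3 + sqrt(310)/6, -160/9 + 10*sqrt(310)/9).
  x_2 = -10*sqrt(310)/9 - 160/9: the earlier basis element becomes x_1 - 8/3 + sqrt(310)/6 = 0, giving x_1 = 8/3 - sqrt(310)/6 — point (8/3 - sqrt(310)/6, -10*sqrt(310)/9 - 160/9).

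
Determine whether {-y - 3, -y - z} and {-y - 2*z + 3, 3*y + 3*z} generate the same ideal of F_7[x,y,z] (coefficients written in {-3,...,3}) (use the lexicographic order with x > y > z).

Yes, the ideals are equal.

Two ideals are equal iff their reduced Gröbner bases coincide (the reduced basis is unique for a fixed ordering).
Buchberger on the first generating set:
f_1 = -y - 3, LT = y.
f_2 = -y - z, LT = y.

S(f_1,f_2): lcm = y. S = -z + 3.
  leading term z: no divisor's leading term divides it; move -z to the remainder.
  leading term 1: no divisor's leading term divides it; move 3 to the remainder.
  remainder -z + 3 ≠ 0; add g_3 = -z + 3 to the basis.

The other S-polynomials (S(f_1,g_3), S(f_2,g_3)) all reduce to 0 modulo the current basis, so we have a Gröbner basis.
Inter-reduce: drop elements whose leading term is divisible by another's, tail-reduce, and make monic.
Reduced Gröbner basis: {y + 3, z - 3}.

Buchberger on the second generating set:
h_1 = -y - 2*z + 3, LT = y.
h_2 = 3*y + 3*z, LT = y.

S(h_1,h_2): lcm = y. S = z - 3.
  leading term z: no divisor's leading term divides it; move z to the remainder.
  leading term 1: no divisor's leading term divides it; move -3 to the remainder.
  remainder z - 3 ≠ 0; add k_3 = z - 3 to the basis.

The other S-polynomials (S(h_1,k_3), S(h_2,k_3)) all reduce to 0 modulo the current basis, so we have a Gröbner basis.
Inter-reduce: drop elements whose leading term is divisible by another's, tail-reduce, and make monic.
Reduced Gröbner basis: {y + 3, z - 3}.

Same reduced basis, so the two generating sets span the same ideal.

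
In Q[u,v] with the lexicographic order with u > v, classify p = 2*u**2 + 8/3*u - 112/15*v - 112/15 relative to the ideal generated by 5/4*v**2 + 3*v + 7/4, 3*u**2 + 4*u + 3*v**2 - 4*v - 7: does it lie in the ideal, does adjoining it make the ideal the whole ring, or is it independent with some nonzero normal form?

First compute the reduced Gröbner basis of I by Buchberger's algorithm.
f_1 = 5/4*v**2 + 3*v + 7/4, LT = v**2.
f_2 = 3*u**2 + 4*u + 3*v**2 - 4*v - 7, LT = u**2.

The S-polynomials (S(f_1,f_2)) all reduce to 0 modulo the current basis, so we have a Gröbner basis.
Inter-reduce: drop elements whose leading term is divisible by another's, tail-reduce, and make monic.
Reduced Gröbner basis: {u**2 + 4/3*u - 56/15*v - 56/15, v**2 + 12/5*v + 7/5}.
Label its elements g_1 = u**2 + 4/3*u - 56/15*v - 56/15, g_2 = v**2 + 12/5*v + 7/5.

Reduce p = 2*u**2 + 8/3*u - 112/15*v - 112/15 modulo G:
  leading term u**2: subtract (2)·g_1 from 2*u**2 + 8/3*u - 112/15*v - 112/15 → 0
  normal form = 0.
Since the normal form is 0, p ∈ I.

2*u**2 + 8/3*u - 112/15*v - 112/15 lies in I (it reduces to 0).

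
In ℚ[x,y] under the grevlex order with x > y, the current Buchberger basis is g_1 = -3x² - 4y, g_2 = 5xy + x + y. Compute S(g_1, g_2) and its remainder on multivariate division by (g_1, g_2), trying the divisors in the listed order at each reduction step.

lcm(LM(g_1), LM(g_2)) = x²y.
S = (lcm/LT(g_1))·g_1 − (lcm/LT(g_2))·g_2 = -⅕x² - ⅕xy + 4/3y².
Reduce S modulo (g_1, g_2) in that order:
  leading term x²: subtract (1/15)·g_1 from -⅕x² - ⅕xy + 4/3y² → -⅕xy + 4/3y² + 4/15y
  leading term xy: subtract (-1/25)·g_2 from -⅕xy + 4/3y² + 4/15y → 4/3y² + 1/25x + 23/75y
  leading term y²: no divisor's leading term divides it; move 4/3y² to the remainder.
  leading term x: no divisor's leading term divides it; move 1/25x to the remainder.
  leading term y: no divisor's leading term divides it; move 23/75y to the remainder.
The remainder 4/3y² + 1/25x + 23/75y is nonzero, so it would be added as the next basis element.

S(g_1, g_2) = -⅕x² - ⅕xy + 4/3y²; remainder on division = 4/3y² + 1/25x + 23/75y.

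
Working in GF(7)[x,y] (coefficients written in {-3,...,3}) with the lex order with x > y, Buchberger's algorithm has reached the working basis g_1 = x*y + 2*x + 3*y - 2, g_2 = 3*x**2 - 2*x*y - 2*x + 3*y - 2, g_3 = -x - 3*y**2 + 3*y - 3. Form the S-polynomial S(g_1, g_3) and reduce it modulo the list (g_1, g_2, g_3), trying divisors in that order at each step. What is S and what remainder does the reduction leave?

lcm(LM(g_1), LM(g_3)) = x*y.
S = (lcm/LT(g_1))·g_1 − (lcm/LT(g_3))·g_3 = 2*x - 3*y**3 + 3*y**2 - 2.
Reduce S modulo (g_1, g_2, g_3) in that order:
  leading term x: subtract (-2)·g_3 from 2*x - 3*y**3 + 3*y**2 - 2 → -3*y**3 - 3*y**2 - y - 1
  leading term y**3: no divisor's leading term divides it; move -3*y**3 to the remainder.
  leading term y**2: no divisor's leading term divides it; move -3*y**2 to the remainder.
  leading term y: no divisor's leading term divides it; move -y to the remainder.
  leading term 1: no divisor's leading term divides it; move -1 to the remainder.
The remainder -3*y**3 - 3*y**2 - y - 1 is nonzero, so it would be added as the next basis element.

S(g_1, g_3) = 2*x - 3*y**3 + 3*y**2 - 2; remainder on division = -3*y**3 - 3*y**2 - y - 1.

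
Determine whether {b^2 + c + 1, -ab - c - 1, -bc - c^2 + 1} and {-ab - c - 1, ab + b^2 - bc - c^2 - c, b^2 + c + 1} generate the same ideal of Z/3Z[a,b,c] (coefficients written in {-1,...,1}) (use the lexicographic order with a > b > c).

Two ideals are equal iff their reduced Gröbner bases coincide (the reduced basis is unique for a fixed ordering).
Buchberger on the first generating set:
f_1 = b^2 + c + 1, LT = b^2.
f_2 = -ab - c - 1, LT = ab.
f_3 = -bc - c^2 + 1, LT = bc.

S(f_1,f_2): lcm = ab^2. S = ac + a - bc - b.
  reduce S modulo (f_1, f_2, f_3):
  remainder ac + a - b + c^2 - 1 ≠ 0; add g_4 = ac + a - b + c^2 - 1 to the basis.

S(f_1,f_3): lcm = b^2c. S = -bc^2 + b + c^2 + c.
  reduce S modulo (f_1, f_2, f_3, g_4):
  remainder b + c^3 + c^2 ≠ 0; add g_5 = b + c^3 + c^2 to the basis.

S(f_1,g_5): lcm = b^2. S = -bc^3 - bc^2 + c + 1.
  reduce S modulo (f_1, f_2, f_3, g_4, g_5):
  remainder c^4 + c^3 - c^2 + 1 ≠ 0; add g_6 = c^4 + c^3 - c^2 + 1 to the basis.

The other S-polynomials (S(f_2,f_3), S(f_1,g_4), S(f_2,g_4), S(f_3,g_4), S(f_2,g_5), S(f_3,g_5), S(g_4,g_5), S(f_1,g_6), S(f_2,g_6), S(f_3,g_6), S(g_4,g_6), S(g_5,g_6)) all reduce to 0 modulo the current basis, so we have a Gröbner basis.
Inter-reduce: drop elements whose leading term is divisible by another's, tail-reduce, and make monic.
Reduced Gröbner basis: {ac + a + c^3 - c^2 - 1, b + c^3 + c^2, c^4 + c^3 - c^2 + 1}.

Buchberger on the second generating set:
h_1 = -ab - c - 1, LT = ab.
h_2 = ab + b^2 - bc - c^2 - c, LT = ab.
h_3 = b^2 + c + 1, LT = b^2.

S(h_1,h_2): lcm = ab. S = -b^2 + bc + c^2 - c + 1.
  reduce S modulo (h_1, h_2, h_3):
  remainder bc + c^2 - 1 ≠ 0; add k_4 = bc + c^2 - 1 to the basis.

S(h_1,h_3): lcm = ab^2. S = -ac - a + bc + b.
  reduce S modulo (h_1, h_2, h_3, k_4):
  remainder -ac - a + b - c^2 + 1 ≠ 0; add k_5 = -ac - a + b - c^2 + 1 to the basis.

S(h_2,h_3): lcm = ab^2. S = -ac - a + b^3 - b^2c - bc^2 - bc.
  reduce S modulo (h_1, h_2, h_3, k_4, k_5):
  remainder b + c^3 + c^2 ≠ 0; add k_6 = b + c^3 + c^2 to the basis.

S(h_1,k_6): lcm = ab. S = -ac^3 - ac^2 + c + 1.
  reduce S modulo (h_1, h_2, h_3, k_4, k_5, k_6):
  remainder c^4 + c^3 - c^2 + 1 ≠ 0; add k_7 = c^4 + c^3 - c^2 + 1 to the basis.

The other S-polynomials (S(h_1,k_4), S(h_2,k_4), S(h_3,k_4), S(h_1,k_5), S(h_2,k_5), S(h_3,k_5), S(k_4,k_5), S(h_2,k_6), S(h_3,k_6), S(k_4,k_6), S(k_5,k_6), S(h_1,k_7), S(h_2,k_7), S(h_3,k_7), S(k_4,k_7), S(k_5,k_7), S(k_6,k_7)) all reduce to 0 modulo the current basis, so we have a Gröbner basis.
Inter-reduce: drop elements whose leading term is divisible by another's, tail-reduce, and make monic.
Reduced Gröbner basis: {ac + a + c^3 - c^2 - 1, b + c^3 + c^2, c^4 + c^3 - c^2 + 1}.

The two bases agree; hence the ideals are identical.

Yes, the ideals are equal.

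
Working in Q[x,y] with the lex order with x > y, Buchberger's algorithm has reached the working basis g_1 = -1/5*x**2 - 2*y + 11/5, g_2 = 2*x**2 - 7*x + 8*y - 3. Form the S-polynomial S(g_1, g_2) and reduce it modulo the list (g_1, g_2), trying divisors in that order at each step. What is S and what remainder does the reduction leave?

S(g_1, g_2) = 7/2*x + 6*y - 19/2; remainder on division = 7/2*x + 6*y - 19/2.

lcm(LM(g_1), LM(g_2)) = x**2.
S = (lcm/LT(g_1))·g_1 − (lcm/LT(g_2))·g_2 = 7/2*x + 6*y - 19/2.
Reduce S modulo (g_1, g_2) in that order:
  leading term x: no divisor's leading term divides it; move 7/2*x to the remainder.
  leading term y: no divisor's leading term divides it; move 6*y to the remainder.
  leading term 1: no divisor's leading term divides it; move -19/2 to the remainder.
The remainder 7/2*x + 6*y - 19/2 is nonzero, so it would be added as the next basis element.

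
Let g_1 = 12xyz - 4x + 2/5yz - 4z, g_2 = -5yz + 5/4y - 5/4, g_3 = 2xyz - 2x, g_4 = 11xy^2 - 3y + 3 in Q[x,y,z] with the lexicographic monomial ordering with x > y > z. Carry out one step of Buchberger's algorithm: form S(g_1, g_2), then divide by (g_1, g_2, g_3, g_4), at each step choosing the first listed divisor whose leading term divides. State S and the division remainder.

S(g_1, g_2) = 1/4xy - 7/12x + 1/30yz - 1/3z; remainder on division = 1/4xy - 7/12x + 1/120y - 1/3z - 1/120.

lcm(LM(g_1), LM(g_2)) = xyz.
S = (lcm/LT(g_1))·g_1 − (lcm/LT(g_2))·g_2 = 1/4xy - 7/12x + 1/30yz - 1/3z.
Reduce S modulo (g_1, g_2, g_3, g_4) in that order:
  leading term xy: no divisor's leading term divides it; move 1/4xy to the remainder.
  leading term x: no divisor's leading term divides it; move -7/12x to the remainder.
  leading term yz: subtract (-1/150)·g_2 from 1/30yz - 1/3z → 1/120y - 1/3z - 1/120
  leading term y: no divisor's leading term divides it; move 1/120y to the remainder.
  leading term z: no divisor's leading term divides it; move -1/3z to the remainder.
  leading term 1: no divisor's leading term divides it; move -1/120 to the remainder.
The remainder 1/4xy - 7/12x + 1/120y - 1/3z - 1/120 is nonzero, so it would be added as the next basis element.
An S-polynomial is built so that the two leading terms cancel; whether anything survives reduction is exactly the Gröbner-basis criterion.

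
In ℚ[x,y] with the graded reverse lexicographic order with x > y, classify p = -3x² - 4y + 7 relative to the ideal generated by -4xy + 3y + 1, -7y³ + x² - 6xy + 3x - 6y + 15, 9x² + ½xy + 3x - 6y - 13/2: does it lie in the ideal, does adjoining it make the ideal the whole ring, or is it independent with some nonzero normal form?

First compute the reduced Gröbner basis of I by Buchberger's algorithm.
f_1 = -4xy + 3y + 1, LT = xy.
f_2 = -7y³ + x² - 6xy + 3x - 6y + 15, LT = y³.
f_3 = 9x² + ½xy + 3x - 6y - 13/2, LT = x².

S(f_1,f_2): lcm = xy³. S = 1/7x³ - 6/7x²y - ¾y³ + 3/7x² - 6/7xy - ¼y² + 15/7x.
  leading term x³: subtract (1/63x)·f_3 from 1/7x³ - 6/7x²y - ¾y³ + 3/7x² - 6/7xy - ¼y² + 15/7x → -109/126x²y - ¾y³ + 8/21x² - 16/21xy - ¼y² + 283/126x
  leading term x²y: subtract (109/504x)·f_1 from -109/126x²y - ¾y³ + 8/21x² - 16/21xy - ¼y² + 283/126x → -¾y³ + 8/21x² - 79/56xy - ¼y² + 341/168x
  leading term y³: subtract (3/28)·f_2 from -¾y³ + 8/21x² - 79/56xy - ¼y² + 341/168x → 23/84x² - 43/56xy - ¼y² + 41/24x + 9/14y - 45/28
  leading term x²: subtract (23/756)·f_3 from 23/84x² - 43/56xy - ¼y² + 41/24x + 9/14y - 45/28 → -148/189xy - ¼y² + 815/504x + 52/63y - 2131/1512
  leading term xy: subtract (37/189)·f_1 from -148/189xy - ¼y² + 815/504x + 52/63y - 2131/1512 → -¼y² + 815/504x + 5/21y - 809/504
  leading term y²: no divisor's leading term divides it; move -¼y² to the remainder.
  leading term x: no divisor's leading term divides it; move 815/504x to the remainder.
  leading term y: no divisor's leading term divides it; move 5/21y to the remainder.
  leading term 1: no divisor's leading term divides it; move -809/504 to the remainder.
  remainder -¼y² + 815/504x + 5/21y - 809/504 ≠ 0; add h_4 = -¼y² + 815/504x + 5/21y - 809/504 to the basis.

S(f_1,f_3): lcm = x²y. S = -1/18xy² - 13/12xy + ⅔y² - ¼x + 13/18y.
  leading term xy²: subtract (1/72y)·f_1 from -1/18xy² - 13/12xy + ⅔y² - ¼x + 13/18y → -13/12xy + ⅝y² - ¼x + 17/24y
  leading term xy: subtract (13/48)·f_1 from -13/12xy + ⅝y² - ¼x + 17/24y → ⅝y² - ¼x - 5/48y - 13/48
  leading term y²: subtract (-5/2)·h_4 from ⅝y² - ¼x - 5/48y - 13/48 → 3823/1008x + 55/112y - 2159/504
  leading term x: no divisor's leading term divides it; move 3823/1008x to the remainder.
  leading term y: no divisor's leading term divides it; move 55/112y to the remainder.
  leading term 1: no divisor's leading term divides it; move -2159/504 to the remainder.
  remainder 3823/1008x + 55/112y - 2159/504 ≠ 0; add h_5 = 3823/1008x + 55/112y - 2159/504 to the basis.

S(f_1,h_4): lcm = xy². S = 815/126x² + 20/21xy - ¾y² - 809/126x - ¼y.
  leading term x²: subtract (815/1134)·f_3 from 815/126x² + 20/21xy - ¾y² - 809/126x - ¼y → 1345/2268xy - ¾y² - 1621/189x + 3071/756y + 10595/2268
  leading term xy: subtract (-1345/9072)·f_1 from 1345/2268xy - ¾y² - 1621/189x + 3071/756y + 10595/2268 → -¾y² - 1621/189x + 649/144y + 14575/3024
  leading term y²: subtract (3)·h_4 from -¾y² - 1621/189x + 649/144y + 14575/3024 → -20303/1512x + 3823/1008y + 29137/3024
  leading term x: subtract (-40606/11469)·h_5 from -20303/1512x + 3823/1008y + 29137/3024 → 21315319/3853584y - 21315319/3853584
  leading term y: no divisor's leading term divides it; move 21315319/3853584y to the remainder.
  leading term 1: no divisor's leading term divides it; move -21315319/3853584 to the remainder.
  remainder 21315319/3853584y - 21315319/3853584 ≠ 0; add h_6 = 21315319/3853584y - 21315319/3853584 to the basis.

The other S-polynomials (S(f_2,f_3), S(f_2,h_4), S(f_3,h_4), S(f_1,h_5), S(f_2,h_5), S(f_3,h_5), S(h_4,h_5), S(f_1,h_6), S(f_2,h_6), S(f_3,h_6), S(h_4,h_6), S(h_5,h_6)) all reduce to 0 modulo the current basis, so we have a Gröbner basis.
Inter-reduce: drop elements whose leading term is divisible by another's, tail-reduce, and make monic.
Reduced Gröbner basis: {x - 1, y - 1}.
Label its elements g_1 = x - 1, g_2 = y - 1.

Reduce p = -3x² - 4y + 7 modulo G:
  leading term x²: subtract (-3x)·g_1 from -3x² - 4y + 7 → -3x - 4y + 7
  leading term x: subtract (-3)·g_1 from -3x - 4y + 7 → -4y + 4
  leading term y: subtract (-4)·g_2 from -4y + 4 → 0
  normal form = 0.
Since the normal form is 0, p ∈ I.

-3x² - 4y + 7 lies in I (it reduces to 0).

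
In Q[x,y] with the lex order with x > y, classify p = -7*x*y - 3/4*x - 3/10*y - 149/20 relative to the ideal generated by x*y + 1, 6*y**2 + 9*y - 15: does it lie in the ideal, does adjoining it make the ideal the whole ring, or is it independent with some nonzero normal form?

First compute the reduced Gröbner basis of I by Buchberger's algorithm.
f_1 = x*y + 1, LT = x*y.
f_2 = 6*y**2 + 9*y - 15, LT = y**2.

S(f_1,f_2): lcm = x*y**2. S = -3/2*x*y + 5/2*x + y.
  leading term x*y: subtract (-3/2)·f_1 from -3/2*x*y + 5/2*x + y → 5/2*x + y + 3/2
  leading term x: no divisor's leading term divides it; move 5/2*x to the remainder.
  leading term y: no divisor's leading term divides it; move y to the remainder.
  leading term 1: no divisor's leading term divides it; move 3/2 to the remainder.
  remainder 5/2*x + y + 3/2 ≠ 0; add h_3 = 5/2*x + y + 3/2 to the basis.

The other S-polynomials (S(f_1,h_3), S(f_2,h_3)) all reduce to 0 modulo the current basis, so we have a Gröbner basis.
Inter-reduce: drop elements whose leading term is divisible by another's, tail-reduce, and make monic.
Reduced Gröbner basis: {x + 2/5*y + 3/5, y**2 + 3/2*y - 5/2}.
Label its elements g_1 = x + 2/5*y + 3/5, g_2 = y**2 + 3/2*y - 5/2.

Reduce p = -7*x*y - 3/4*x - 3/10*y - 149/20 modulo G:
  leading term x*y: subtract (-7*y)·g_1 from -7*x*y - 3/4*x - 3/10*y - 149/20 → -3/4*x + 14/5*y**2 + 39/10*y - 149/20
  leading term x: subtract (-3/4)·g_1 from -3/4*x + 14/5*y**2 + 39/10*y - 149/20 → 14/5*y**2 + 21/5*y - 7
  leading term y**2: subtract (14/5)·g_2 from 14/5*y**2 + 21/5*y - 7 → 0
  normal form = 0.
Since the normal form is 0, p ∈ I.

Ideal membership is decidable via reduction modulo a Gröbner basis.

-7*x*y - 3/4*x - 3/10*y - 149/20 lies in I (it reduces to 0).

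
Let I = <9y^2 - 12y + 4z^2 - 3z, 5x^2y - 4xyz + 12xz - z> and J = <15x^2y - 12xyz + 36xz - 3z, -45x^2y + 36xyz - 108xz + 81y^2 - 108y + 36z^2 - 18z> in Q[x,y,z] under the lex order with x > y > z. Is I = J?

Yes, the ideals are equal.

Since reduced Gröbner bases are canonical representatives of ideals under a given ordering, it suffices to compute and compare them.
Buchberger on the first generating set:
f_1 = 9y^2 - 12y + 4z^2 - 3z, LT = y^2.
f_2 = 5x^2y - 4xyz + 12xz - z, LT = x^2y.

S(f_1,f_2): lcm = x^2y^2. S = -4/3x^2y + 4/9x^2z^2 - 1/3x^2z + 4/5xy^2z - 12/5xyz + 1/5yz.
  reduce S modulo (f_1, f_2):
  remainder 4/9x^2z^2 - 1/3x^2z - 12/5xyz - 16/45xz^3 + 4/15xz^2 + 16/5xz + 1/5yz - 4/15z ≠ 0; add g_3 = 4/9x^2z^2 - 1/3x^2z - 12/5xyz - 16/45xz^3 + 4/15xz^2 + 16/5xz + 1/5yz - 4/15z to the basis.

The other S-polynomials (S(f_1,g_3), S(f_2,g_3)) all reduce to 0 modulo the current basis, so we have a Gröbner basis.
Inter-reduce: drop elements whose leading term is divisible by another's, tail-reduce, and make monic.
Reduced Gröbner basis: {x^2y - 4/5xyz + 12/5xz - 1/5z, x^2z^2 - 3/4x^2z - 27/5xyz - 4/5xz^3 + 3/5xz^2 + 36/5xz + 9/20yz - 3/5z, y^2 - 4/3y + 4/9z^2 - 1/3z}.

Buchberger on the second generating set:
h_1 = 15x^2y - 12xyz + 36xz - 3z, LT = x^2y.
h_2 = -45x^2y + 36xyz - 108xz + 81y^2 - 108y + 36z^2 - 18z, LT = x^2y.

S(h_1,h_2): lcm = x^2y. S = 9/5y^2 - 12/5y + 4/5z^2 - 3/5z.
  reduce S modulo (h_1, h_2):
  remainder 9/5y^2 - 12/5y + 4/5z^2 - 3/5z ≠ 0; add k_3 = 9/5y^2 - 12/5y + 4/5z^2 - 3/5z to the basis.

S(h_1,k_3): lcm = x^2y^2. S = 4/3x^2y - 4/9x^2z^2 + 1/3x^2z - 4/5xy^2z + 12/5xyz - 1/5yz.
  reduce S modulo (h_1, h_2, k_3):
  remainder -4/9x^2z^2 + 1/3x^2z + 12/5xyz + 16/45xz^3 - 4/15xz^2 - 16/5xz - 1/5yz + 4/15z ≠ 0; add k_4 = -4/9x^2z^2 + 1/3x^2z + 12/5xyz + 16/45xz^3 - 4/15xz^2 - 16/5xz - 1/5yz + 4/15z to the basis.

The other S-polynomials (S(h_2,k_3), S(h_1,k_4), S(h_2,k_4), S(k_3,k_4)) all reduce to 0 modulo the current basis, so we have a Gröbner basis.
Inter-reduce: drop elements whose leading term is divisible by another's, tail-reduce, and make monic.
Reduced Gröbner basis: {x^2y - 4/5xyz + 12/5xz - 1/5z, x^2z^2 - 3/4x^2z - 27/5xyz - 4/5xz^3 + 3/5xz^2 + 36/5xz + 9/20yz - 3/5z, y^2 - 4/3y + 4/9z^2 - 1/3z}.

These coincide, so the ideals are equal.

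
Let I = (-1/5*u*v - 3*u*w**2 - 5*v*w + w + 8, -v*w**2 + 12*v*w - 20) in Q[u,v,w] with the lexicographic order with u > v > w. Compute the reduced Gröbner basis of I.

f_1 = -1/5*u*v - 3*u*w**2 - 5*v*w + w + 8, LT = u*v.
f_2 = -v*w**2 + 12*v*w - 20, LT = v*w**2.

S(f_1,f_2): lcm = u*v*w**2. S = 12*u*v*w + 15*u*w**4 - 20*u + 25*v*w**3 - 5*w**3 - 40*w**2.
  leading term u*v*w: subtract (-60*w)·f_1 from 12*u*v*w + 15*u*w**4 - 20*u + 25*v*w**3 - 5*w**3 - 40*w**2 → 15*u*w**4 - 180*u*w**3 - 20*u + 25*v*w**3 - 300*v*w**2 - 5*w**3 + 20*w**2 + 480*w
  leading term u*w**4: no divisor's leading term divides it; move 15*u*w**4 to the remainder.
  leading term u*w**3: no divisor's leading term divides it; move -180*u*w**3 to the remainder.
  leading term u: no divisor's leading term divides it; move -20*u to the remainder.
  leading term v*w**3: subtract (-25*w)·f_2 from 25*v*w**3 - 300*v*w**2 - 5*w**3 + 20*w**2 + 480*w → -5*w**3 + 20*w**2 - 20*w
  leading term w**3: no divisor's leading term divides it; move -5*w**3 to the remainder.
  leading term w**2: no divisor's leading term divides it; move 20*w**2 to the remainder.
  leading term w: no divisor's leading term divides it; move -20*w to the remainder.
  remainder 15*u*w**4 - 180*u*w**3 - 20*u - 5*w**3 + 20*w**2 - 20*w ≠ 0; add g_3 = 15*u*w**4 - 180*u*w**3 - 20*u - 5*w**3 + 20*w**2 - 20*w to the basis.

The other S-polynomials (S(f_1,g_3), S(f_2,g_3)) all reduce to 0 modulo the current basis, so we have a Gröbner basis.

G = {u*v + 15*u*w**2 + 25*v*w - 5*w - 40, u*w**4 - 12*u*w**3 - 4/3*u - 1/3*w**3 + 4/3*w**2 - 4/3*w, v*w**2 - 12*v*w + 20}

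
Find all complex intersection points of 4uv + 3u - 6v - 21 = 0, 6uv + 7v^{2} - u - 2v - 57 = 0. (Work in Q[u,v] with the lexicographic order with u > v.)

{(3, 2), (-39/16 + sqrt(273)/16, -15/8 - sqrt(273)/56), (-39/16 - sqrt(273)/16, -15/8 + sqrt(273)/56)}

Compute a lex Gröbner basis by Buchberger's algorithm.
f_1 = 4uv + 3u - 6v - 21, LT = uv.
f_2 = 6uv - u + 7v^{2} - 2v - 57, LT = uv.

S(f_1,f_2): lcm = uv. S = \tfrac{11}{12}u - \tfrac{7}{6}v^{2} - \tfrac{7}{6}v + \tfrac{17}{4}.
  reduce S modulo (f_1, f_2):
  remainder \tfrac{11}{12}u - \tfrac{7}{6}v^{2} - \tfrac{7}{6}v + \tfrac{17}{4} ≠ 0; add h_3 = \tfrac{11}{12}u - \tfrac{7}{6}v^{2} - \tfrac{7}{6}v + \tfrac{17}{4} to the basis.

S(f_1,h_3): lcm = uv. S = \tfrac{3}{4}u + \tfrac{14}{11}v^{3} + \tfrac{14}{11}v^{2} - \tfrac{135}{22}v - \tfrac{21}{4}.
  reduce S modulo (f_1, f_2, h_3):
  remainder \tfrac{14}{11}v^{3} + \tfrac{49}{22}v^{2} - \tfrac{57}{11}v - \tfrac{96}{11} ≠ 0; add h_4 = \tfrac{14}{11}v^{3} + \tfrac{49}{22}v^{2} - \tfrac{57}{11}v - \tfrac{96}{11} to the basis.

The other S-polynomials (S(f_2,h_3), S(f_1,h_4), S(f_2,h_4), S(h_3,h_4)) all reduce to 0 modulo the current basis, so we have a Gröbner basis.
Inter-reduce: drop elements whose leading term is divisible by another's, tail-reduce, and make monic.
Reduced Gröbner basis: {u - \tfrac{14}{11}v^{2} - \tfrac{14}{11}v + \tfrac{51}{11}, v^{3} + \tfrac{7}{4}v^{2} - \tfrac{57}{14}v - \tfrac{48}{7}}.

A lex Gröbner basis eliminates variables successively. Here v^{3} + \tfrac{7}{4}v^{2} - \tfrac{57}{14}v - \tfrac{48}{7} depends only on v, with roots {2, -15/8 - sqrt(273)/56, -15/8 + sqrt(273)/56}; lifting each root through the earlier basis elements recovers the full solutions.
  v = 2: the earlier basis element becomes u - 3 = 0, giving u = 3 — point (3, 2).
  v = -15/8 - sqrt(273)/56: the earlier basis element becomes u - sqrt(273)/16 + 39/16 = 0, giving u = -39/16 + sqrt(273)/16 — point (-39/16 + sqrt(273)/16, -15/8 - sqrt(273)/56).
  v = -15/8 + sqrt(273)/56: the earlier basis element becomes u + sqrt(273)/16 + 39/16 = 0, giving u = -39/16 - sqrt(273)/16 — point (-39/16 - sqrt(273)/16, -15/8 + sqrt(273)/56).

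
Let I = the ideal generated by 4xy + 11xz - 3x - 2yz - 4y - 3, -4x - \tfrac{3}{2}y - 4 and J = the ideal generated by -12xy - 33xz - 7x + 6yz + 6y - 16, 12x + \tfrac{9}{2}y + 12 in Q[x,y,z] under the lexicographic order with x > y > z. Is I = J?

No, the ideals differ.

For a fixed monomial order, each ideal has a unique reduced Gröbner basis; comparing bases decides equality.
Buchberger on the first generating set:
f_1 = 4xy + 11xz - 3x - 2yz - 4y - 3, LT = xy.
f_2 = -4x - \tfrac{3}{2}y - 4, LT = x.

S(f_1,f_2): lcm = xy. S = \tfrac{11}{4}xz - \tfrac{3}{4}x - \tfrac{3}{8}y^{2} - \tfrac{1}{2}yz - 2y - \tfrac{3}{4}.
  leading term xz: subtract (-\tfrac{11}{16}z)·f_2 from \tfrac{11}{4}xz - \tfrac{3}{4}x - \tfrac{3}{8}y^{2} - \tfrac{1}{2}yz - 2y - \tfrac{3}{4} → -\tfrac{3}{4}x - \tfrac{3}{8}y^{2} - \tfrac{49}{32}yz - 2y - \tfrac{11}{4}z - \tfrac{3}{4}
  leading term x: subtract (\tfrac{3}{16})·f_2 from -\tfrac{3}{4}x - \tfrac{3}{8}y^{2} - \tfrac{49}{32}yz - 2y - \tfrac{11}{4}z - \tfrac{3}{4} → -\tfrac{3}{8}y^{2} - \tfrac{49}{32}yz - \tfrac{55}{32}y - \tfrac{11}{4}z
  leading term y^{2}: no divisor's leading term divides it; move -\tfrac{3}{8}y^{2} to the remainder.
  leading term yz: no divisor's leading term divides it; move -\tfrac{49}{32}yz to the remainder.
  leading term y: no divisor's leading term divides it; move -\tfrac{55}{32}y to the remainder.
  leading term z: no divisor's leading term divides it; move -\tfrac{11}{4}z to the remainder.
  remainder -\tfrac{3}{8}y^{2} - \tfrac{49}{32}yz - \tfrac{55}{32}y - \tfrac{11}{4}z ≠ 0; add g_3 = -\tfrac{3}{8}y^{2} - \tfrac{49}{32}yz - \tfrac{55}{32}y - \tfrac{11}{4}z to the basis.

The other S-polynomials (S(f_1,g_3), S(f_2,g_3)) all reduce to 0 modulo the current basis, so we have a Gröbner basis.
Inter-reduce: drop elements whose leading term is divisible by another's, tail-reduce, and make monic.
Reduced Gröbner basis: {x + \tfrac{3}{8}y + 1, y^{2} + \tfrac{49}{12}yz + \tfrac{55}{12}y + \tfrac{22}{3}z}.

Buchberger on the second generating set:
h_1 = -12xy - 33xz - 7x + 6yz + 6y - 16, LT = xy.
h_2 = 12x + \tfrac{9}{2}y + 12, LT = x.

S(h_1,h_2): lcm = xy. S = \tfrac{11}{4}xz + \tfrac{7}{12}x - \tfrac{3}{8}y^{2} - \tfrac{1}{2}yz - \tfrac{3}{2}y + \tfrac{4}{3}.
  leading term xz: subtract (\tfrac{11}{48}z)·h_2 from \tfrac{11}{4}xz + \tfrac{7}{12}x - \tfrac{3}{8}y^{2} - \tfrac{1}{2}yz - \tfrac{3}{2}y + \tfrac{4}{3} → \tfrac{7}{12}x - \tfrac{3}{8}y^{2} - \tfrac{49}{32}yz - \tfrac{3}{2}y - \tfrac{11}{4}z + \tfrac{4}{3}
  leading term x: subtract (\tfrac{7}{144})·h_2 from \tfrac{7}{12}x - \tfrac{3}{8}y^{2} - \tfrac{49}{32}yz - \tfrac{3}{2}y - \tfrac{11}{4}z + \tfrac{4}{3} → -\tfrac{3}{8}y^{2} - \tfrac{49}{32}yz - \tfrac{55}{32}y - \tfrac{11}{4}z + \tfrac{3}{4}
  leading term y^{2}: no divisor's leading term divides it; move -\tfrac{3}{8}y^{2} to the remainder.
  leading term yz: no divisor's leading term divides it; move -\tfrac{49}{32}yz to the remainder.
  leading term y: no divisor's leading term divides it; move -\tfrac{55}{32}y to the remainder.
  leading term z: no divisor's leading term divides it; move -\tfrac{11}{4}z to the remainder.
  leading term 1: no divisor's leading term divides it; move \tfrac{3}{4} to the remainder.
  remainder -\tfrac{3}{8}y^{2} - \tfrac{49}{32}yz - \tfrac{55}{32}y - \tfrac{11}{4}z + \tfrac{3}{4} ≠ 0; add k_3 = -\tfrac{3}{8}y^{2} - \tfrac{49}{32}yz - \tfrac{55}{32}y - \tfrac{11}{4}z + \tfrac{3}{4} to the basis.

The other S-polynomials (S(h_1,k_3), S(h_2,k_3)) all reduce to 0 modulo the current basis, so we have a Gröbner basis.
Inter-reduce: drop elements whose leading term is divisible by another's, tail-reduce, and make monic.
Reduced Gröbner basis: {x + \tfrac{3}{8}y + 1, y^{2} + \tfrac{49}{12}yz + \tfrac{55}{12}y + \tfrac{22}{3}z - 2}.

These differ, so the ideals are not equal.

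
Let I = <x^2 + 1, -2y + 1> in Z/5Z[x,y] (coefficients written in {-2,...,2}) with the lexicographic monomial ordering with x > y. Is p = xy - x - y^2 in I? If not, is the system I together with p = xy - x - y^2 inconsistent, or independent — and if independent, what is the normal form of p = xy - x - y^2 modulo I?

xy - x - y^2 is independent of I; its normal form modulo I is 2x + 1.

First compute the reduced Gröbner basis of I by Buchberger's algorithm.
f_1 = x^2 + 1, LT = x^2.
f_2 = -2y + 1, LT = y.

The S-polynomials (S(f_1,f_2)) all reduce to 0 modulo the current basis, so we have a Gröbner basis.
Inter-reduce: drop elements whose leading term is divisible by another's, tail-reduce, and make monic.
Reduced Gröbner basis: {x^2 + 1, y + 2}.
Label its elements g_1 = x^2 + 1, g_2 = y + 2.

Reduce p = xy - x - y^2 modulo G:
  leading term xy: subtract (x)·g_2 from xy - x - y^2 → 2x - y^2
  leading term x: no divisor's leading term divides it; move 2x to the remainder.
  leading term y^2: subtract (-y)·g_2 from -y^2 → 2y
  leading term y: subtract (2)·g_2 from 2y → 1
  leading term 1: no divisor's leading term divides it; move 1 to the remainder.
  normal form = 2x + 1.
The normal form is nonzero, so p ∉ I. Since p minus its normal form lies in I, I + (p) = I + (r) where r = 2x + 1; decide whether this ideal is the whole ring.
Run Buchberger on G together with r (pairs among the g_i already reduce to 0 since G is a Gröbner basis):
g_1 = x^2 + 1, LT = x^2.
g_2 = y + 2, LT = y.
r = 2x + 1, LT = x.

The S-polynomials (S(g_1,g_2), S(g_1,r), S(g_2,r)) all reduce to 0 modulo the current basis, so we have a Gröbner basis.
Inter-reduce: drop elements whose leading term is divisible by another's, tail-reduce, and make monic.
Reduced Gröbner basis: {x - 2, y + 2}.
The reduced Gröbner basis of I + (p) is {x - 2, y + 2} ≠ {1}, a proper ideal, so the enlarged system stays consistent: p is independent of I, with normal form 2x + 1.

Ideal membership is decidable via reduction modulo a Gröbner basis.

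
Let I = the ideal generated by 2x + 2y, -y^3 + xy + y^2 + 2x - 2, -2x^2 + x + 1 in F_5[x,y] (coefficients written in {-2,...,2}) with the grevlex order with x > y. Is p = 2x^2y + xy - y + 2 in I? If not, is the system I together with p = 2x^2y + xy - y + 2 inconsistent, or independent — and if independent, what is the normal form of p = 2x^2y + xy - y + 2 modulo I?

Adjoining 2x^2y + xy - y + 2 makes the ideal the whole ring: the system is inconsistent.

First compute the reduced Gröbner basis of I by Buchberger's algorithm.
f_1 = 2x + 2y, LT = x.
f_2 = -y^3 + xy + y^2 + 2x - 2, LT = y^3.
f_3 = -2x^2 + x + 1, LT = x^2.

S(f_1,f_3): lcm = x^2. S = xy - 2x - 2.
  reduce S modulo (f_1, f_2, f_3):
  remainder -y^2 + 2y - 2 ≠ 0; add h_4 = -y^2 + 2y - 2 to the basis.

S(f_2,h_4): lcm = y^3. S = -xy + y^2 - 2x - 2y + 2.
  reduce S modulo (f_1, f_2, f_3, h_4):
  remainder -y - 2 ≠ 0; add h_5 = -y - 2 to the basis.

The other S-polynomials (S(f_1,f_2), S(f_2,f_3), S(f_1,h_4), S(f_3,h_4), S(f_1,h_5), S(f_2,h_5), S(f_3,h_5), S(h_4,h_5)) all reduce to 0 modulo the current basis, so we have a Gröbner basis.
Inter-reduce: drop elements whose leading term is divisible by another's, tail-reduce, and make monic.
Reduced Gröbner basis: {x - 2, y + 2}.
Label its elements g_1 = x - 2, g_2 = y + 2.

Reduce p = 2x^2y + xy - y + 2 modulo G:
  leading term x^2y: subtract (2xy)·g_1 from 2x^2y + xy - y + 2 → -y + 2
  leading term y: subtract (-1)·g_2 from -y + 2 → -1
  leading term 1: no divisor's leading term divides it; move -1 to the remainder.
  normal form = -1.
The normal form is nonzero, so p ∉ I. Since p minus its normal form lies in I, I + (p) = I + (r) where r = -1; decide whether this ideal is the whole ring.
Here r = -1 is a nonzero constant, hence a unit: 1 ∈ I + (p), the Gröbner basis of I + (p) is {1}, and the enlarged system has no common solution — adjoining p is inconsistent.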